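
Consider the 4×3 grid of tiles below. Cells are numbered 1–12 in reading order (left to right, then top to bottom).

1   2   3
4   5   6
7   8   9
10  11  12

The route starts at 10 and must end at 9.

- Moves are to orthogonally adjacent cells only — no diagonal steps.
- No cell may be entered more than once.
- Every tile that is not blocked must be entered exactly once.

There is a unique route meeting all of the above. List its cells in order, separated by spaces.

Need to visit all 12 open cells exactly once, starting at 10 and ending at 9.
Cell 1 has only two open neighbours (4 and 2), so the path must pass straight through it: one of those is the cell it's entered from and the other is where it exits.
Route from 10: up 3 to 1, right 2 to 3, down 1 to 6, left 1 to 5, down 2 to 11, right 1 to 12, up 1 to 9 — 11 moves in all.
Check: all 12 open cells covered.

10 7 4 1 2 3 6 5 8 11 12 9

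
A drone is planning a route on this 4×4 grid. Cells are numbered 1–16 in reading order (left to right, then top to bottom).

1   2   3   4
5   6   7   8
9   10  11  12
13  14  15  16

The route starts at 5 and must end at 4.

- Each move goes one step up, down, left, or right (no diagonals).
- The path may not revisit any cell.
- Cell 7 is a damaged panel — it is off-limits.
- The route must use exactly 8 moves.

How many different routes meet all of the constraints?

Need simple routes of exactly 8 moves from 5 to 4 (Manhattan distance 4, so 2 moves are spent on a detour and 2 undoing it).
Branch systematically from the start, pruning whenever the remaining move budget drops below the Manhattan distance to 4 or differs from it in parity. Grouping the completions by first move — via 1: 1; via 9: 7; via 6: 3 — and summing: 1 + 7 + 3 = 11.
That gives 11 routes.

11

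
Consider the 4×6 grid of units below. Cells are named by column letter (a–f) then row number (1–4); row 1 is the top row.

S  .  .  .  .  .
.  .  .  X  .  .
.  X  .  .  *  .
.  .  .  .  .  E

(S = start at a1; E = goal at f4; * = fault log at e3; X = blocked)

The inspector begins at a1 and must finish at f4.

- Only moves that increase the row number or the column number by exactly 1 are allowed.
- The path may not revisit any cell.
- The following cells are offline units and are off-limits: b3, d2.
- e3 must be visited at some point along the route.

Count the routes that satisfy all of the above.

8

A right/down-only route from a1 to f4 makes exactly 3 down-moves and 5 right-moves in some order.
With no other constraints that would be C(8,3) = 56 routes.
Split at e3 and multiply the segment counts (each segment already excludes blocked cells): a1→e3: 4; e3→f4: 2; product = 8.
That gives 8 routes.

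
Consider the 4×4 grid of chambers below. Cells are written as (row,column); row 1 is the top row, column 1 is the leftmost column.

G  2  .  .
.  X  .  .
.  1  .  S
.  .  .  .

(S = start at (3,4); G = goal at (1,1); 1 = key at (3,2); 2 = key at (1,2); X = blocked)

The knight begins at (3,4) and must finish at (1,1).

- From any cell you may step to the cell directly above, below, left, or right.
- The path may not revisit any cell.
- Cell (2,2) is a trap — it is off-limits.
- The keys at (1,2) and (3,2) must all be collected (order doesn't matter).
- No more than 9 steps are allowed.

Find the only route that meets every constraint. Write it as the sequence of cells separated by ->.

(3,4) -> (4,4) -> (4,3) -> (4,2) -> (3,2) -> (3,3) -> (2,3) -> (1,3) -> (1,2) -> (1,1)

Any route must reach (1,2) and (3,2) and still end at (1,1) within 9 moves, so the order of the required stops is forced.
Route from (3,4): down 1 to (4,4), left 2 to (4,2), up 1 to (3,2), right 1 to (3,3), up 2 to (1,3), left 2 to (1,1) — 9 moves in all.
Check: all required cells visited; 9 ≤ 9 moves.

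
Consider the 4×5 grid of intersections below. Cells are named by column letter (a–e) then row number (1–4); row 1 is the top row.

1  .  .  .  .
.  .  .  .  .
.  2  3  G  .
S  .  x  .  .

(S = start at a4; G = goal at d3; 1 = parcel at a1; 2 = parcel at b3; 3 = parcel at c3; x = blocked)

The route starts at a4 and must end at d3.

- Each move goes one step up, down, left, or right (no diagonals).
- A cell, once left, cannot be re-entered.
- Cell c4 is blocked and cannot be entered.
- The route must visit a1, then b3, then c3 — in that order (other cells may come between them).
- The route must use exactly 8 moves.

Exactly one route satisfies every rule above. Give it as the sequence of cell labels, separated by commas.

a4, a3, a2, a1, b1, b2, b3, c3, d3

The waypoints must appear in the order a1, b3, c3, with no cell reused.
Route from a4: up 3 to a1, right 1 to b1, down 2 to b3, right 2 to d3 — 8 moves in all.
Check: order respected (1 at step 3, 2 at step 6, 3 at step 7); 8 moves as required.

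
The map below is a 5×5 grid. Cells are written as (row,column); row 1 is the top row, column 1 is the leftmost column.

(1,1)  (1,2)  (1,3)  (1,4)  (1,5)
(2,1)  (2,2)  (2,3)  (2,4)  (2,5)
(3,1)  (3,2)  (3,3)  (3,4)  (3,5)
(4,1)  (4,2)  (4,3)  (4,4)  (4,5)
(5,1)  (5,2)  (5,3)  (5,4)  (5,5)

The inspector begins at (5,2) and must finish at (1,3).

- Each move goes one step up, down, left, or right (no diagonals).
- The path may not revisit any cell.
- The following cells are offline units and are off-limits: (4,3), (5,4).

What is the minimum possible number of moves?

The Manhattan distance from (5,2) to (1,3) is |5−1| + |2−3| = 5, so at least 5 moves are needed.
A route of 5 moves achieves this: (5,2) → (4,2) → (3,2) → (2,2) → (1,2) → (1,3).
Since 5 matches the lower bound, it is optimal.

5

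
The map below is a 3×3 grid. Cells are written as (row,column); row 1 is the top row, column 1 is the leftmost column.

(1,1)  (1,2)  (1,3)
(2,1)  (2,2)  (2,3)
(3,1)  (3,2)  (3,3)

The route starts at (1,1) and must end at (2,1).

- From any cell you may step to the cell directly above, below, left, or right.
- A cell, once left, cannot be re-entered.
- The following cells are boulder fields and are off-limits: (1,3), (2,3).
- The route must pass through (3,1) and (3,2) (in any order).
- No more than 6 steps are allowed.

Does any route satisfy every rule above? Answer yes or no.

One route that works: (1,1) → (1,2) → (2,2) → (3,2) → (3,1) → (2,1).

yes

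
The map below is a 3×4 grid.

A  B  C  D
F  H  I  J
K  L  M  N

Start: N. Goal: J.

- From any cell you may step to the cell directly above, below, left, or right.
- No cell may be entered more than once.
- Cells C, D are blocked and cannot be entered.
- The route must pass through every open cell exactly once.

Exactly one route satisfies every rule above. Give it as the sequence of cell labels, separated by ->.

N -> M -> L -> K -> F -> A -> B -> H -> I -> J

Need to visit all 10 open cells exactly once, starting at N and ending at J.
Cell K has only two open neighbours (F and L), so the path must pass straight through it: one of those is the cell it's entered from and the other is where it exits.
Route from N: 3× left (reaching K), 2× up (reaching A), right to B, down to H, 2× right (reaching J) — 9 moves in all.
Check: all 10 open cells covered.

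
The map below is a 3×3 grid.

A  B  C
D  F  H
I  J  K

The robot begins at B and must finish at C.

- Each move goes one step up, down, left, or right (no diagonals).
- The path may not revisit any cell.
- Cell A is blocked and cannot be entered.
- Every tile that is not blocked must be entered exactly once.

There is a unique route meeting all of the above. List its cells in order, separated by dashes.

Need to visit all 8 open cells exactly once, starting at B and ending at C.
Route from B: down to F, left to D, down to I, 2× right (reaching K), 2× up (reaching C) — 7 moves in all.
Check: all 8 open cells covered.

B - F - D - I - J - K - H - C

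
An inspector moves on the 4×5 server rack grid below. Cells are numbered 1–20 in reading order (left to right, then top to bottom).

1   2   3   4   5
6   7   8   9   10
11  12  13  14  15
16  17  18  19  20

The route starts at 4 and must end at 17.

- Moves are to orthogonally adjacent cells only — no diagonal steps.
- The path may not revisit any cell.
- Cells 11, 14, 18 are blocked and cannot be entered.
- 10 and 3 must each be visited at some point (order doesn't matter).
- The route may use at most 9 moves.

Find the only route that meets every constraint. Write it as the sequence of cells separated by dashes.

The 9-move cap with required stops at 10, 3 leaves no slack for detours.
Route from 4: right to 5, down to 10, 2× left (reaching 8), up to 3, left to 2, 3× down (reaching 17) — 9 moves in all.
Check: all required cells visited; 9 ≤ 9 moves.

4 - 5 - 10 - 9 - 8 - 3 - 2 - 7 - 12 - 17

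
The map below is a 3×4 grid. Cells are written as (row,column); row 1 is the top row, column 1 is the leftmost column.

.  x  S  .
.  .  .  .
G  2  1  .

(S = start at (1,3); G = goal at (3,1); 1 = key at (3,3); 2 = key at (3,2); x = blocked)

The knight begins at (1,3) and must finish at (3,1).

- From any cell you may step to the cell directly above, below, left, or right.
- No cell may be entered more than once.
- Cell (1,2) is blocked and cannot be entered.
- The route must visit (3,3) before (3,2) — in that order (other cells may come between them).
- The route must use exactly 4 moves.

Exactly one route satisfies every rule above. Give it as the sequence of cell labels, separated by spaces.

The waypoints must appear in the order (3,3), (3,2), with no cell reused.
Route from (1,3): down 2 to (3,3), left 2 to (3,1) — 4 moves in all.
Check: order respected (1 at step 2, 2 at step 3); 4 moves as required.

(1,3) (2,3) (3,3) (3,2) (3,1)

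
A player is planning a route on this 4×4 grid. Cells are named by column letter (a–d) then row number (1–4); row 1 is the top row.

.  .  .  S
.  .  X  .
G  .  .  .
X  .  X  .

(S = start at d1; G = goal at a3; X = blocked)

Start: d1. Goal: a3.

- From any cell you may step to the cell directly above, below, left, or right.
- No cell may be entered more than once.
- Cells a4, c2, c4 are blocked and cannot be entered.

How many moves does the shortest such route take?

The Manhattan distance from d1 to a3 is |1−3| + |4−1| = 5, so at least 5 moves are needed.
A route of 5 moves achieves this: d1 → d2 → d3 → c3 → b3 → a3.
Since 5 matches the lower bound, it is optimal.

5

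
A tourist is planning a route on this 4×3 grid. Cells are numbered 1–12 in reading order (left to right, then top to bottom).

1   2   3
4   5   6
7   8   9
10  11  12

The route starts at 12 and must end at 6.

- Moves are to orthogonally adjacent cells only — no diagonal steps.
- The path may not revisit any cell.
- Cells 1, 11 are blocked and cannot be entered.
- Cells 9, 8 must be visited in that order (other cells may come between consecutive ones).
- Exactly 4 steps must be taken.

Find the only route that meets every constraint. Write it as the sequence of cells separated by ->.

12 -> 9 -> 8 -> 5 -> 6

The waypoints must appear in the order 9, 8, with no cell reused.
Route from 12: up 1 to 9, left 1 to 8, up 1 to 5, right 1 to 6 — 4 moves in all.
Check: order respected (9 at step 1, 8 at step 2); 4 moves as required.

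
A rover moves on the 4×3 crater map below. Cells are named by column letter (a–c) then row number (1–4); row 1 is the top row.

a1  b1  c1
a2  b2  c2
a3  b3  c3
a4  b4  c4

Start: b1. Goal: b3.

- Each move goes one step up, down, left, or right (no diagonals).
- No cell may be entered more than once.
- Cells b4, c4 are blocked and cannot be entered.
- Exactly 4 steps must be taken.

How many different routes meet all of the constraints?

6

Need simple routes of exactly 4 moves from b1 to b3 (Manhattan distance 2, so 1 moves are spent on a detour and 1 undoing it).
Enumerating: b1 b2 a2 a3 b3 | b1 b2 c2 c3 b3 | b1 a1 a2 a3 b3 | b1 a1 a2 b2 b3 | b1 c1 c2 c3 b3 | b1 c1 c2 b2 b3.
That gives 6 routes.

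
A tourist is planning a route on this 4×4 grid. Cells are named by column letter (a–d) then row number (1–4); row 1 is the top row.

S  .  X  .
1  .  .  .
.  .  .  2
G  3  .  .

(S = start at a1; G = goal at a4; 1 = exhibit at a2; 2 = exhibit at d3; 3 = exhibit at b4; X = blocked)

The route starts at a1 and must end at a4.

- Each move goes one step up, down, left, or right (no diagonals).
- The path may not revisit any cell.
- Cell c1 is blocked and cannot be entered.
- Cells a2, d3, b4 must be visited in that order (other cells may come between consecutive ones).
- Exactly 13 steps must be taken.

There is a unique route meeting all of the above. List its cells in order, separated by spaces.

a1 b1 b2 a2 a3 b3 c3 c2 d2 d3 d4 c4 b4 a4

The waypoints must appear in the order a2, d3, b4, with no cell reused.
Route from a1: right to b1, down to b2, left to a2, down to a3, 2× right (reaching c3), up to c2, right to d2, 2× down (reaching d4), 3× left (reaching a4) — 13 moves in all.
Check: order respected (1 at step 3, 2 at step 9, 3 at step 12); 13 moves as required.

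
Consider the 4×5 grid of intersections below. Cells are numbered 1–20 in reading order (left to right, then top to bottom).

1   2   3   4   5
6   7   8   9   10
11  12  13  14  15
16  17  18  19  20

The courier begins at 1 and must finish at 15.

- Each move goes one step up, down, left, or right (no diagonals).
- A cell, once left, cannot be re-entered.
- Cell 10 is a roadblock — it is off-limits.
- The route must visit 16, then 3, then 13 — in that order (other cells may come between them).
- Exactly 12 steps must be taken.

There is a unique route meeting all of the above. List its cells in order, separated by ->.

1 -> 6 -> 11 -> 16 -> 17 -> 12 -> 7 -> 2 -> 3 -> 8 -> 13 -> 14 -> 15

The waypoints must appear in the order 16, 3, 13, with no cell reused.
Route from 1: 3× down (reaching 16), right to 17, 3× up (reaching 2), right to 3, 2× down (reaching 13), 2× right (reaching 15) — 12 moves in all.
Check: order respected (16 at step 3, 3 at step 8, 13 at step 10); 12 moves as required.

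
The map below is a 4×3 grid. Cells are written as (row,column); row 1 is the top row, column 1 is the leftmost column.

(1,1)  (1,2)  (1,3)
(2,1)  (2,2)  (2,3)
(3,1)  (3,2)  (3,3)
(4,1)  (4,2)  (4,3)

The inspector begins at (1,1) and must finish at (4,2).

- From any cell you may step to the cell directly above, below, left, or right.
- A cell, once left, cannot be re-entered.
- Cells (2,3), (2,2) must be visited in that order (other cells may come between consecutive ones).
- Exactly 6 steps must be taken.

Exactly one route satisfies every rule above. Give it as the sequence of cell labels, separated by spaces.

(1,1) (1,2) (1,3) (2,3) (2,2) (3,2) (4,2)

The waypoints must appear in the order (2,3), (2,2), with no cell reused.
Route from (1,1): 2× right (reaching (1,3)), down to (2,3), left to (2,2), 2× down (reaching (4,2)) — 6 moves in all.
Check: order respected ((2,3) at step 3, (2,2) at step 4); 6 moves as required.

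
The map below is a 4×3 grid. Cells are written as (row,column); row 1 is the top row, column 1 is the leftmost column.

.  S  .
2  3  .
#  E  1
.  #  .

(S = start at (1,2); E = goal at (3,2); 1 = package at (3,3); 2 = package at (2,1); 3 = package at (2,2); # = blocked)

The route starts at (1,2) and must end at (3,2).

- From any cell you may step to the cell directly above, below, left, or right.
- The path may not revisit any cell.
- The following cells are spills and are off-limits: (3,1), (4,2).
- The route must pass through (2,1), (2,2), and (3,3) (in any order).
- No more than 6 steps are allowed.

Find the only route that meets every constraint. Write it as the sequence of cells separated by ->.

(1,2) -> (1,1) -> (2,1) -> (2,2) -> (2,3) -> (3,3) -> (3,2)

The 6-move cap with required stops at (2,1), (2,2), (3,3) leaves no slack for detours.
Route from (1,2): left 1 to (1,1), down 1 to (2,1), right 2 to (2,3), down 1 to (3,3), left 1 to (3,2) — 6 moves in all.
Check: all required cells visited; 6 ≤ 6 moves.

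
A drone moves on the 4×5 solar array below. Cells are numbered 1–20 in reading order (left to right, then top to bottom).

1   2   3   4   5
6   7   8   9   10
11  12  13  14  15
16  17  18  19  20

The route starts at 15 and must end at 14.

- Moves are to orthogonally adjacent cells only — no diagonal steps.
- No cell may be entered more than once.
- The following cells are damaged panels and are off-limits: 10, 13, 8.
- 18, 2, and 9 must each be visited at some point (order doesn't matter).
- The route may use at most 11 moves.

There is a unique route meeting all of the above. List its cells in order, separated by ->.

15 -> 20 -> 19 -> 18 -> 17 -> 12 -> 7 -> 2 -> 3 -> 4 -> 9 -> 14

The budget equals the shortest possible length, so every move has to be on a shortest route through the required cells.
Route from 15: down 1 to 20, left 3 to 17, up 3 to 2, right 2 to 4, down 2 to 14 — 11 moves in all.
Check: all required cells visited; 11 ≤ 11 moves.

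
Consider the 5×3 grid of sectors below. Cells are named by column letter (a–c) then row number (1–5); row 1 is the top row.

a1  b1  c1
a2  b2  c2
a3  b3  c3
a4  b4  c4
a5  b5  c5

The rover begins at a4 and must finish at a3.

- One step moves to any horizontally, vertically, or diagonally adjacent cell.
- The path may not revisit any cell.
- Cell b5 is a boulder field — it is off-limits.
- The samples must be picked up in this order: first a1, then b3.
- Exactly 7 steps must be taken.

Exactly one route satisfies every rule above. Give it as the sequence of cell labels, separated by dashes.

a4 - b4 - c3 - b2 - a1 - a2 - b3 - a3

The waypoints must appear in the order a1, b3, with no cell reused.
Route from a4: right 1 to b4, up-right 1 to c3, up-left 2 to a1, down 1 to a2, down-right 1 to b3, left 1 to a3 — 7 moves in all.
Check: order respected (a1 at step 4, b3 at step 6); 7 moves as required.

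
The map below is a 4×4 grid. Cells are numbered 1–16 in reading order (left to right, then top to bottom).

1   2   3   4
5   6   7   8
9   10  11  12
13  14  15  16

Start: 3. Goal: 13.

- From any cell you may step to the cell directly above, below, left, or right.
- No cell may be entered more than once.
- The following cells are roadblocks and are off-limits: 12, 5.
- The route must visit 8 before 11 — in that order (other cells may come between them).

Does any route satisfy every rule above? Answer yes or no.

One route that works: 3 → 4 → 8 → 7 → 11 → 15 → 14 → 13.

yes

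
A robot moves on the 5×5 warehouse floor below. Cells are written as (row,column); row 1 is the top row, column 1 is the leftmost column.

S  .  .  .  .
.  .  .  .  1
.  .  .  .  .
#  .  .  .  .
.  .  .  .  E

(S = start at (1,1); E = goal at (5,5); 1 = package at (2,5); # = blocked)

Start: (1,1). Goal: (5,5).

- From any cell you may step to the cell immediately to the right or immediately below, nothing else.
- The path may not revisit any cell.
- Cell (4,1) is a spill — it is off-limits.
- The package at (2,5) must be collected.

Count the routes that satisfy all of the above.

5

A right/down-only route from (1,1) to (5,5) makes exactly 4 down-moves and 4 right-moves in some order.
With no other constraints that would be C(8,4) = 70 routes.
Split at (2,5) and multiply the segment counts (each segment already excludes blocked cells): (1,1)→(2,5): 5; (2,5)→(5,5): 1; product = 5.
That gives 5 routes.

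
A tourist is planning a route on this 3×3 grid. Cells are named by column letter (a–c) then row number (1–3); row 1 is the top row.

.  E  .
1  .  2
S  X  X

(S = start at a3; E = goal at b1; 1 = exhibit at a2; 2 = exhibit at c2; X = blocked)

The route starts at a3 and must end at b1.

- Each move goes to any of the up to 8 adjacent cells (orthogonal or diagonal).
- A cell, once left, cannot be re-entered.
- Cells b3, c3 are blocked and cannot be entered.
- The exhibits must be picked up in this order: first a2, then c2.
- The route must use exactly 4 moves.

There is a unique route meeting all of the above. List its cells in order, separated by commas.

a3, a2, b2, c2, b1

The waypoints must appear in the order a2, c2, with no cell reused.
Route from a3: up to a2, 2× right (reaching c2), up-left to b1 — 4 moves in all.
Check: order respected (1 at step 1, 2 at step 3); 4 moves as required.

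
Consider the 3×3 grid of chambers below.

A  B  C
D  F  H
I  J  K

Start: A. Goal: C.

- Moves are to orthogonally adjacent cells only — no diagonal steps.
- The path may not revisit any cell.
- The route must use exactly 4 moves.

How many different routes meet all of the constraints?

Need simple routes of exactly 4 moves from A to C (Manhattan distance 2, so 1 moves are spent on a detour and 1 undoing it).
Enumerating: A D F B C | A D F H C | A B F H C.
That gives 3 routes.

3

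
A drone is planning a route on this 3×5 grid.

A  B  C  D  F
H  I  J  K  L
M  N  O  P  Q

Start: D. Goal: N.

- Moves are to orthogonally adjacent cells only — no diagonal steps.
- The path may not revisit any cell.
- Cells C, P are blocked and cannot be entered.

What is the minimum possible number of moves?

The Manhattan distance from D to N is |1−3| + |4−2| = 4, so at least 4 moves are needed.
A route of 4 moves achieves this: D → K → J → O → N.
Since 4 matches the lower bound, it is optimal.

4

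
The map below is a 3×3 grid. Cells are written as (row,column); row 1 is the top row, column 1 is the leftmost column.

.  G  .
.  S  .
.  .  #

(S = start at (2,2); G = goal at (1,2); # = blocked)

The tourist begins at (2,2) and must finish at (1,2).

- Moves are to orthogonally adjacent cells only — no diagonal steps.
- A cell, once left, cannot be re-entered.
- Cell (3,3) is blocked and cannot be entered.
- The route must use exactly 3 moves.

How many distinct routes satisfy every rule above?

Need simple routes of exactly 3 moves from (2,2) to (1,2) (Manhattan distance 1, so 1 moves are spent on a detour and 1 undoing it).
Enumerating: (2,2) (2,1) (1,1) (1,2) | (2,2) (2,3) (1,3) (1,2).
That gives 2 routes.

2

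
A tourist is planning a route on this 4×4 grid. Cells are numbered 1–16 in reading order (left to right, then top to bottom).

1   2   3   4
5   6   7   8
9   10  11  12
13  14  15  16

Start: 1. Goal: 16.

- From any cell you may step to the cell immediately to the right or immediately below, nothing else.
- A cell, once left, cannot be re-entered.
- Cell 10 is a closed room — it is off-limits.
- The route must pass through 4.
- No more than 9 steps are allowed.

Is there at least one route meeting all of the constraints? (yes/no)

One route that works: 1 → 2 → 3 → 4 → 8 → 12 → 16.

yes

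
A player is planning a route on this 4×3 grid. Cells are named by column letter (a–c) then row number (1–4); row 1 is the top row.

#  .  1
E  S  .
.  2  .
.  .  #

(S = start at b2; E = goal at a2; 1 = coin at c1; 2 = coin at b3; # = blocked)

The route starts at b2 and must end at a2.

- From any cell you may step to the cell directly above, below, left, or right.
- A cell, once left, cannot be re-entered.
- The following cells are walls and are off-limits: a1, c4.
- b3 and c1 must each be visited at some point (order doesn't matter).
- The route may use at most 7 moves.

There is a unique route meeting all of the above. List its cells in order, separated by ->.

Any route must reach b3 and c1 and still end at a2 within 7 moves, so the order of the required stops is forced.
Route from b2: up to b1, right to c1, 2× down (reaching c3), 2× left (reaching a3), up to a2 — 7 moves in all.
Check: all required cells visited; 7 ≤ 7 moves.

b2 -> b1 -> c1 -> c2 -> c3 -> b3 -> a3 -> a2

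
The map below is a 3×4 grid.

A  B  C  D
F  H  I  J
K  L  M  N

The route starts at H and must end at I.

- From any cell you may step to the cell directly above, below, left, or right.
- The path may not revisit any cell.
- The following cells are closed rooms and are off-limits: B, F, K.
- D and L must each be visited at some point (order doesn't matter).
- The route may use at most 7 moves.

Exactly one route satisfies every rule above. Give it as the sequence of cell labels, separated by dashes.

H - L - M - N - J - D - C - I

The budget equals the shortest possible length, so every move has to be on a shortest route through the required cells.
Route from H: down to L, 2× right (reaching N), 2× up (reaching D), left to C, down to I — 7 moves in all.
Check: all required cells visited; 7 ≤ 7 moves.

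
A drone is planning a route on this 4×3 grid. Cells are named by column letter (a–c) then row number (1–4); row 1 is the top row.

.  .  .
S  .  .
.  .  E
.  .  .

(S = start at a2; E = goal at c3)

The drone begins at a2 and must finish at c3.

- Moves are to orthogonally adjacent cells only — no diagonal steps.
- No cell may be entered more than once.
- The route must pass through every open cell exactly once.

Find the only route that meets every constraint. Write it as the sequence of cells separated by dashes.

a2 - a1 - b1 - c1 - c2 - b2 - b3 - a3 - a4 - b4 - c4 - c3

Need to visit all 12 open cells exactly once, starting at a2 and ending at c3.
Cell a4 has only two open neighbours (a3 and b4), so the path must pass straight through it: one of those is the cell it's entered from and the other is where it exits.
Route from a2: up to a1, 2× right (reaching c1), down to c2, left to b2, down to b3, left to a3, down to a4, 2× right (reaching c4), up to c3 — 11 moves in all.
Check: all 12 open cells covered.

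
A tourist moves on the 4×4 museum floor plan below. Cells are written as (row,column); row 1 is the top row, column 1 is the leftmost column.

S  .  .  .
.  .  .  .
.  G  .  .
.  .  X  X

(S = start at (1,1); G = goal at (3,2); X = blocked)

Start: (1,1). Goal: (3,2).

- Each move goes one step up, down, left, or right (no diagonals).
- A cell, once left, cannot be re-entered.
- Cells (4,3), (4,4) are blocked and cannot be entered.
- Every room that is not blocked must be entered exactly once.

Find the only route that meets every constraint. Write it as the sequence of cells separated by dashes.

Need to visit all 14 open cells exactly once, starting at (1,1) and ending at (3,2).
Route from (1,1): 3× right (reaching (1,4)), 2× down (reaching (3,4)), left to (3,3), up to (2,3), 2× left (reaching (2,1)), 2× down (reaching (4,1)), right to (4,2), up to (3,2) — 13 moves in all.
Check: all 14 open cells covered.

(1,1) - (1,2) - (1,3) - (1,4) - (2,4) - (3,4) - (3,3) - (2,3) - (2,2) - (2,1) - (3,1) - (4,1) - (4,2) - (3,2)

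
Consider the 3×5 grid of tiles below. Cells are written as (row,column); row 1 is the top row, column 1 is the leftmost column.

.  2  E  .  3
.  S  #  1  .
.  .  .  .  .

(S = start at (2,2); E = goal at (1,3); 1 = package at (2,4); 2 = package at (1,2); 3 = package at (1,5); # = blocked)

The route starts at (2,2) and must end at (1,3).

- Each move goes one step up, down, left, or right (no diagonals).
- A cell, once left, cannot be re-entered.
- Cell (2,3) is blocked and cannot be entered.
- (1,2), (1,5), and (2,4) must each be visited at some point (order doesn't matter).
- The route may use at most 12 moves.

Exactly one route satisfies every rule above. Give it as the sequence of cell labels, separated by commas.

The budget equals the shortest possible length, so every move has to be on a shortest route through the required cells.
Route from (2,2): up to (1,2), left to (1,1), 2× down (reaching (3,1)), 3× right (reaching (3,4)), up to (2,4), right to (2,5), up to (1,5), 2× left (reaching (1,3)) — 12 moves in all.
Check: all required cells visited; 12 ≤ 12 moves.

(2,2), (1,2), (1,1), (2,1), (3,1), (3,2), (3,3), (3,4), (2,4), (2,5), (1,5), (1,4), (1,3)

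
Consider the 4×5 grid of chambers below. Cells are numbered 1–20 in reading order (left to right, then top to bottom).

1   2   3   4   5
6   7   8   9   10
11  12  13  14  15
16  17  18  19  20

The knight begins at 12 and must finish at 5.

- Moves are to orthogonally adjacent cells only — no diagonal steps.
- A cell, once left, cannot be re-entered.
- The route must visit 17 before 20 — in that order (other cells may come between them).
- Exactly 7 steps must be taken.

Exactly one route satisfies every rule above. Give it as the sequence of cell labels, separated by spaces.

12 17 18 19 20 15 10 5

The waypoints must appear in the order 17, 20, with no cell reused.
Route from 12: down to 17, 3× right (reaching 20), 3× up (reaching 5) — 7 moves in all.
Check: order respected (17 at step 1, 20 at step 4); 7 moves as required.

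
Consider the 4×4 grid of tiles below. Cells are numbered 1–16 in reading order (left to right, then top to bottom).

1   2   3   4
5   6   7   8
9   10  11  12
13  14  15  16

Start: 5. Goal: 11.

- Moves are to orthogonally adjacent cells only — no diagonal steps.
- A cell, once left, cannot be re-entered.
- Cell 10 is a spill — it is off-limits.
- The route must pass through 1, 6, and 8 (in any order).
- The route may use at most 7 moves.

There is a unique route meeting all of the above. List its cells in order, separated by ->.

5 -> 1 -> 2 -> 6 -> 7 -> 8 -> 12 -> 11

Any route must reach 1, 6, and 8 and still end at 11 within 7 moves, so the order of the required stops is forced.
Route from 5: up to 1, right to 2, down to 6, 2× right (reaching 8), down to 12, left to 11 — 7 moves in all.
Check: all required cells visited; 7 ≤ 7 moves.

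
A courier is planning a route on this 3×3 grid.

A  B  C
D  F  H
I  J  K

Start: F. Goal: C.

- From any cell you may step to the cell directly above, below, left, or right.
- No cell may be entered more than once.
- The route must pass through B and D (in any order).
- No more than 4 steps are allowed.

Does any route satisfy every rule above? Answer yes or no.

yes

One route that works: F → D → A → B → C.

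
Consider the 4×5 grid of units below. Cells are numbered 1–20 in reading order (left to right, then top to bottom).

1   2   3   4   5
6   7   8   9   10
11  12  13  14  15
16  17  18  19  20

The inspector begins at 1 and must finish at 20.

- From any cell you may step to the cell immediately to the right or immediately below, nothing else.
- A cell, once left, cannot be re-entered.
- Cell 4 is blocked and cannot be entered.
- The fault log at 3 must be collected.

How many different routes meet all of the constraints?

6

A right/down-only route from 1 to 20 makes exactly 3 down-moves and 4 right-moves in some order.
With no other constraints that would be C(7,3) = 35 routes.
Split at 3 and multiply the segment counts (each segment already excludes blocked cells): 1→3: 1; 3→20: 6; product = 6.
That gives 6 routes.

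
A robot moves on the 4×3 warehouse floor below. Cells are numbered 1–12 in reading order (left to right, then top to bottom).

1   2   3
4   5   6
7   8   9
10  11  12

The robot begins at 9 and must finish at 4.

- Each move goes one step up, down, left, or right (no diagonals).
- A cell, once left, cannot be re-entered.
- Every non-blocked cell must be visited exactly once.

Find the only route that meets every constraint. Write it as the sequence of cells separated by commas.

9, 12, 11, 10, 7, 8, 5, 6, 3, 2, 1, 4

Need to visit all 12 open cells exactly once, starting at 9 and ending at 4.
Cell 12 has only two open neighbours (9 and 11), so the path must pass straight through it: one of those is the cell it's entered from and the other is where it exits.
Route from 9: down 1 to 12, left 2 to 10, up 1 to 7, right 1 to 8, up 1 to 5, right 1 to 6, up 1 to 3, left 2 to 1, down 1 to 4 — 11 moves in all.
Check: all 12 open cells covered.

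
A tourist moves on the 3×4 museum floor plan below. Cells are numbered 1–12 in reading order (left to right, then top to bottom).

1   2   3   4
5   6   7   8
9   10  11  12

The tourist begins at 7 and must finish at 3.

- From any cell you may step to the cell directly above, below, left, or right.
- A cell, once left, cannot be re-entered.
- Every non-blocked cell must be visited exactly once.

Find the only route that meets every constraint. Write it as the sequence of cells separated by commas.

Need to visit all 12 open cells exactly once, starting at 7 and ending at 3.
Cell 1 has only two open neighbours (5 and 2), so the path must pass straight through it: one of those is the cell it's entered from and the other is where it exits.
Route from 7: left to 6, up to 2, left to 1, 2× down (reaching 9), 3× right (reaching 12), 2× up (reaching 4), left to 3 — 11 moves in all.
Check: all 12 open cells covered.

7, 6, 2, 1, 5, 9, 10, 11, 12, 8, 4, 3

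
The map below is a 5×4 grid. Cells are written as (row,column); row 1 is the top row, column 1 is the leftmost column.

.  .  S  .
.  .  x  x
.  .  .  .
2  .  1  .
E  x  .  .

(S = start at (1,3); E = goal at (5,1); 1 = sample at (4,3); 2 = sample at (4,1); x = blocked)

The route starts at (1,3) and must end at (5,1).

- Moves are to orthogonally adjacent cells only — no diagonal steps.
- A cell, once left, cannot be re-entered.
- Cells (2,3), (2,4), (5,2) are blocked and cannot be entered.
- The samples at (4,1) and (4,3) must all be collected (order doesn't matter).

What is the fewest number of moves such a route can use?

Any route passes through (4,1) and (4,3) in some order between (1,3) and (5,1). Summing Manhattan distances along each leg and taking the cheapest ordering ((1,3) → (4,3) → (4,1) → (5,1)) gives a lower bound of 3 + 2 + 1 = 6 moves.
That bound ignores the blocked cells. Measuring each leg by the fewest moves that actually steer around them ((1,3)→(4,3): 5; (4,3)→(4,1): 2; (4,1)→(5,1): 1) raises the lower bound to 8.
A route of 8 moves exists: (1,3) → (1,2) → (2,2) → (3,2) → (3,3) → (4,3) → (4,2) → (4,1) → (5,1).
Since 8 matches that lower bound, it is optimal.

8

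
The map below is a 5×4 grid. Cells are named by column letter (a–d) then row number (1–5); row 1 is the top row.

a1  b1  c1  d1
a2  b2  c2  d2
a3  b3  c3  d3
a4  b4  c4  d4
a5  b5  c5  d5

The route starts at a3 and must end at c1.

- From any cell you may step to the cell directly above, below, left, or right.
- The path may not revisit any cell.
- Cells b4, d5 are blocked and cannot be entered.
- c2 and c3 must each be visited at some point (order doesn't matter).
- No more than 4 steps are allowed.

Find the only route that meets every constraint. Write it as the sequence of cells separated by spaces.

Any route must reach c2 and c3 and still end at c1 within 4 moves, so the order of the required stops is forced.
Route from a3: right 2 to c3, up 2 to c1 — 4 moves in all.
Check: all required cells visited; 4 ≤ 4 moves.

a3 b3 c3 c2 c1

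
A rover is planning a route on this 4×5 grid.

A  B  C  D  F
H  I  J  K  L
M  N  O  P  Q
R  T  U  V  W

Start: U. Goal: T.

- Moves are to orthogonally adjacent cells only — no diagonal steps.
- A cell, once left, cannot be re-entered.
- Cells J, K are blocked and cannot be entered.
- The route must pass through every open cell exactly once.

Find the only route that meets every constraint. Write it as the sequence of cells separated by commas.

U, O, P, V, W, Q, L, F, D, C, B, A, H, I, N, M, R, T

Need to visit all 18 open cells exactly once, starting at U and ending at T.
Route from U: up to O, right to P, down to V, right to W, 3× up (reaching F), 4× left (reaching A), down to H, right to I, down to N, left to M, down to R, right to T — 17 moves in all.
Check: all 18 open cells covered.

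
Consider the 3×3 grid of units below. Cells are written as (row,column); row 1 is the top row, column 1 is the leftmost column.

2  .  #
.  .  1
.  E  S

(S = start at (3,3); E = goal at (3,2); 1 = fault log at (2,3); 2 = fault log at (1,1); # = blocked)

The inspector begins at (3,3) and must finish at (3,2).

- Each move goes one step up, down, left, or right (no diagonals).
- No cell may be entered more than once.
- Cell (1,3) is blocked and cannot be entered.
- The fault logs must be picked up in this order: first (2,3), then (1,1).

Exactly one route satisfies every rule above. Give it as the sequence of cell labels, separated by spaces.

The waypoints must appear in the order (2,3), (1,1), with no cell reused.
Route from (3,3): up to (2,3), left to (2,2), up to (1,2), left to (1,1), 2× down (reaching (3,1)), right to (3,2) — 7 moves in all.
Check: order respected (1 at step 1, 2 at step 4).

(3,3) (2,3) (2,2) (1,2) (1,1) (2,1) (3,1) (3,2)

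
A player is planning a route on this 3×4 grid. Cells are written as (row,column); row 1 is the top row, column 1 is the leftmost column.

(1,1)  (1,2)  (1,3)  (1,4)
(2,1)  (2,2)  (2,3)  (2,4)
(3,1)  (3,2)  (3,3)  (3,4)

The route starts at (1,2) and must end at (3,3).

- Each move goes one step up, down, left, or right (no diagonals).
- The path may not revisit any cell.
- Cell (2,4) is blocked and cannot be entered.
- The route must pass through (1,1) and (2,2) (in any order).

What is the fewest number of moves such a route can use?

Any route passes through (1,1) and (2,2) in some order between (1,2) and (3,3). Summing Manhattan distances along each leg and taking the cheapest ordering ((1,2) → (1,1) → (2,2) → (3,3)) gives a lower bound of 1 + 2 + 2 = 5 moves.
A route of 5 moves achieves this: (1,2) → (1,1) → (2,1) → (2,2) → (3,2) → (3,3).
Since 5 matches the lower bound, it is optimal.

5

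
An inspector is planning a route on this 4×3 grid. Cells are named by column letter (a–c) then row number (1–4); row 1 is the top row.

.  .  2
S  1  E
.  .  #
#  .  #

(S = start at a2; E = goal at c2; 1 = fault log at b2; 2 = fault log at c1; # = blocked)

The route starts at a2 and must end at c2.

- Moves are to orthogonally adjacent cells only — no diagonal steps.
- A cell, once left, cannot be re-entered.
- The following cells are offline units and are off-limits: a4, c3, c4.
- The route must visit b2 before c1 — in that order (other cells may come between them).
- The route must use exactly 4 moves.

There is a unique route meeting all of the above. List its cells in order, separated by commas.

The waypoints must appear in the order b2, c1, with no cell reused.
Route from a2: right to b2, up to b1, right to c1, down to c2 — 4 moves in all.
Check: order respected (1 at step 1, 2 at step 3); 4 moves as required.

a2, b2, b1, c1, c2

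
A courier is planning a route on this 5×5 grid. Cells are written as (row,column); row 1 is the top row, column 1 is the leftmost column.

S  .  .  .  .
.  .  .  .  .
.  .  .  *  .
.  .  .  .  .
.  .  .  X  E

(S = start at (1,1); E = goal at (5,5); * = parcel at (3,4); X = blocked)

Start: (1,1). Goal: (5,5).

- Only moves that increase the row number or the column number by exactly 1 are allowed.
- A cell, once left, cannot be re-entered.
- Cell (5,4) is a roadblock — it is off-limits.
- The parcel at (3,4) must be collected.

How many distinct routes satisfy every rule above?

A right/down-only route from (1,1) to (5,5) makes exactly 4 down-moves and 4 right-moves in some order.
With no other constraints that would be C(8,4) = 70 routes.
Split at (3,4) and multiply the segment counts (each segment already excludes blocked cells): (1,1)→(3,4): 10; (3,4)→(5,5): 2; product = 20.
That gives 20 routes.

20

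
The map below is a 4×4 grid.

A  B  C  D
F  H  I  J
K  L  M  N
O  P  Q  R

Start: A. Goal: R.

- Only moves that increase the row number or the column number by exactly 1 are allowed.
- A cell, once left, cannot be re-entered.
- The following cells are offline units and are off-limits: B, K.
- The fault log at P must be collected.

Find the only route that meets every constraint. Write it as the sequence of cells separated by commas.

Moves only go right or down, so the column and row indices never decrease.
Route from A: down 1 to F, right 1 to H, down 2 to P, right 2 to R — 6 moves in all.
Check: all required cells visited.

A, F, H, L, P, Q, R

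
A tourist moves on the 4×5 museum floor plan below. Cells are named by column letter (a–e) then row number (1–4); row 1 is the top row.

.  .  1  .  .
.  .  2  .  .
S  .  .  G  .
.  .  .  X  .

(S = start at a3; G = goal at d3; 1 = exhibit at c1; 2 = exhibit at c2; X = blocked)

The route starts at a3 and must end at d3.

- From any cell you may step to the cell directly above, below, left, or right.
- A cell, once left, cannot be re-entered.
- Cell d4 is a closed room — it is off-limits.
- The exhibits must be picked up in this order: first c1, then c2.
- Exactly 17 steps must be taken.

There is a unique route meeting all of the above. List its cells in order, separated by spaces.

The waypoints must appear in the order c1, c2, with no cell reused.
Route from a3: down 1 to a4, right 2 to c4, up 1 to c3, left 1 to b3, up 1 to b2, left 1 to a2, up 1 to a1, right 2 to c1, down 1 to c2, right 1 to d2, up 1 to d1, right 1 to e1, down 2 to e3, left 1 to d3 — 17 moves in all.
Check: order respected (1 at step 10, 2 at step 11); 17 moves as required.

a3 a4 b4 c4 c3 b3 b2 a2 a1 b1 c1 c2 d2 d1 e1 e2 e3 d3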